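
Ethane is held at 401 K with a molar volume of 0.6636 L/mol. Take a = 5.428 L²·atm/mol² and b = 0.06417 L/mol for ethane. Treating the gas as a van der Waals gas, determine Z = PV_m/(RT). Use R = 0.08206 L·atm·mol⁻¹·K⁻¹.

Z ≈ 0.8585

P = RT/(V_m − b) − a/V_m² = (0.08206)(401)/(0.6636 − 0.06417) − 5.428/(0.6636)²
  = 32.906/0.59943 − 12.326 = 54.895 − 12.326 = 42.569 atm
Z = PV_m/(RT) = (42.569)(0.6636)/((0.08206)(401)) = 28.249/32.906 = 0.8585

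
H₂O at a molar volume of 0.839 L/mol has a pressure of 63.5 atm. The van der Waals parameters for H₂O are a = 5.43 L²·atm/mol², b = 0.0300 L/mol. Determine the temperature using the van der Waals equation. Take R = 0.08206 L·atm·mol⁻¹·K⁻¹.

T = (P + a/V_m²)(V_m − b)/R
P + a/V_m² = 63.5 + 5.43/(0.839)² = 71.214 atm
V_m − b = 0.839 − 0.0300 = 0.80900 L/mol
T = (71.214)(0.80900)/0.08206 = 702.1 K

T ≈ 702.1 K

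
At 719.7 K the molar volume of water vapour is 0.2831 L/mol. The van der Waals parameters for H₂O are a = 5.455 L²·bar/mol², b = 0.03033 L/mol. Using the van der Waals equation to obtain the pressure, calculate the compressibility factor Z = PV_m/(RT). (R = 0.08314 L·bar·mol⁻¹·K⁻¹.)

Z ≈ 0.7980

P = RT/(V_m − b) − a/V_m² = (0.08314)(719.7)/(0.2831 − 0.03033) − 5.455/(0.2831)²
  = 59.836/0.25277 − 68.064 = 236.72 − 68.064 = 168.66 bar
Z = PV_m/(RT) = (168.66)(0.2831)/((0.08314)(719.7)) = 47.748/59.836 = 0.7980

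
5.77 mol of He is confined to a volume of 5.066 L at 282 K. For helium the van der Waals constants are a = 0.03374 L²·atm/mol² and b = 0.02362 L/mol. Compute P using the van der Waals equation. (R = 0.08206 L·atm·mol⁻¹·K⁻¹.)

P ≈ 27.04 atm

P = nRT/(V − nb) − a n²/V²
nRT/(V − nb) = (5.77)(0.08206)(282)/(5.066 − 5.77×0.02362) = 133.52/4.9297 = 27.085 atm
a n²/V² = (0.03374)(5.77)²/(5.066)² = 0.043769 atm
P = 27.085 − 0.043769 = 27.04 atm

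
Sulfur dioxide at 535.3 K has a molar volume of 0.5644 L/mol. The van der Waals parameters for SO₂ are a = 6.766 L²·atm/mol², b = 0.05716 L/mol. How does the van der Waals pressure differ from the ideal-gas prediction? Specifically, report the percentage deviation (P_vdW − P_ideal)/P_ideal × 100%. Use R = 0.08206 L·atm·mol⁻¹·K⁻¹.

-16.02 %

Ideal: P_ideal = RT/V_m = (0.08206)(535.3)/0.5644 = 77.8291 atm
vdW: P = RT/(V_m − b) − a/V_m² = 43.9267/0.507240 − 6.766/0.318547 = 86.5994 − 21.2402 = 65.3592 atm
% deviation = (65.3592 − 77.8291)/77.8291 × 100% = -16.02%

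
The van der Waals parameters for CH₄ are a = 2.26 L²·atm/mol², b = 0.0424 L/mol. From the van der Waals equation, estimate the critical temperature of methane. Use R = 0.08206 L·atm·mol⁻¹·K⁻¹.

T_c ≈ 192.5 K

For a van der Waals gas, T_c = 8a/(27Rb).
T_c = 8×2.26/(27×0.08206×0.0424) = 18.080/0.093942 = 192.5 K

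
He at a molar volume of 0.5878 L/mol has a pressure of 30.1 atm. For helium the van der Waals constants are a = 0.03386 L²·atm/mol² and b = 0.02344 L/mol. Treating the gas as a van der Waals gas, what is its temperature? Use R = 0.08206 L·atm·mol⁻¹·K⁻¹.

T = (P + a/V_m²)(V_m − b)/R
P + a/V_m² = 30.1 + 0.03386/(0.5878)² = 30.198 atm
V_m − b = 0.5878 − 0.02344 = 0.56436 L/mol
T = (30.198)(0.56436)/0.08206 = 207.7 K

T ≈ 207.7 K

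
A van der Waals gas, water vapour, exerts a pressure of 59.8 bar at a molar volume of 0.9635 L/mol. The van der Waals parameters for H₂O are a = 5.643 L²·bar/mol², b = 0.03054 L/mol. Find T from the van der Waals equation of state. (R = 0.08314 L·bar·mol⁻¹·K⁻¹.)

T = (P + a/V_m²)(V_m − b)/R
P + a/V_m² = 59.8 + 5.643/(0.9635)² = 65.879 bar
V_m − b = 0.9635 − 0.03054 = 0.93296 L/mol
T = (65.879)(0.93296)/0.08314 = 739.3 K

T ≈ 739.3 K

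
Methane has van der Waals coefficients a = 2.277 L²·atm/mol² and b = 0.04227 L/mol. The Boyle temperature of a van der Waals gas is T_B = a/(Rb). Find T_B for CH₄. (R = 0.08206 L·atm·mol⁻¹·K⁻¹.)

T_B ≈ 656.4 K

For a van der Waals gas the second virial coefficient B₂ = b − a/(RT) vanishes at T_B = a/(Rb).
T_B = 2.277/(0.08206×0.04227) = 2.277/0.0034687 = 656.4 K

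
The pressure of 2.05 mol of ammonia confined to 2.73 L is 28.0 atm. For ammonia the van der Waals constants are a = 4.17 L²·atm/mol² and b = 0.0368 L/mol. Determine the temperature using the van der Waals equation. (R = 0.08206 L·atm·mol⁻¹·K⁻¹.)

T ≈ 478.9 K

T = (P + a n²/V²)(V − nb)/(nR)
P + a n²/V² = 28.0 + (4.17)(2.05)²/(2.73)² = 30.351 atm
V − nb = 2.73 − (2.05)(0.0368) = 2.6546 L
T = (30.351)(2.6546)/((2.05)(0.08206)) = 478.9 K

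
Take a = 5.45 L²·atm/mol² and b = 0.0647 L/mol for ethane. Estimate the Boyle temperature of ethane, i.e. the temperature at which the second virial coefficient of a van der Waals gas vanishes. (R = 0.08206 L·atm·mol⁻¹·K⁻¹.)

T_B ≈ 1027 K

For a van der Waals gas the second virial coefficient B₂ = b − a/(RT) vanishes at T_B = a/(Rb).
T_B = 5.45/(0.08206×0.0647) = 5.45/0.0053093 = 1027 K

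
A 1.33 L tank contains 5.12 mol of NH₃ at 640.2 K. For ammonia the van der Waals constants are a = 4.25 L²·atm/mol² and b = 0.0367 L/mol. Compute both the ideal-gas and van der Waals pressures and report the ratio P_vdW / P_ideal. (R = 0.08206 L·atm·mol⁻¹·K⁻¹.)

Ideal: P_ideal = nRT/V = (5.12)(0.08206)(640.2)/1.33 = 202.239 atm
vdW: P = nRT/(V − nb) − a n²/V² = 268.978/1.14210 − 111.411/1.76890 = 235.512 − 62.9832 = 172.529 atm
Ratio = 172.529/202.239 = 0.8531

P_vdW / P_ideal ≈ 0.8531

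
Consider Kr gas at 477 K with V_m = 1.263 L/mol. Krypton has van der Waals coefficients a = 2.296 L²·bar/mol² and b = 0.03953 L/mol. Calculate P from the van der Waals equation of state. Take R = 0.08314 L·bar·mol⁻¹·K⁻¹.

P ≈ 30.97 bar

P = RT/(V_m − b) − a/V_m²
RT/(V_m − b) = (0.08314)(477)/(1.263 − 0.03953) = 39.658/1.2235 = 32.414 bar
a/V_m² = 2.296/(1.263)² = 1.4393 bar
P = 32.414 − 1.4393 = 30.97 bar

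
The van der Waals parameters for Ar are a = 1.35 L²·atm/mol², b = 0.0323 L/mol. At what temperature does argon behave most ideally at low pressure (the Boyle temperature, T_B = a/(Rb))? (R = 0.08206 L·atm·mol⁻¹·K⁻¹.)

For a van der Waals gas the second virial coefficient B₂ = b − a/(RT) vanishes at T_B = a/(Rb).
T_B = 1.35/(0.08206×0.0323) = 1.35/0.0026505 = 509.3 K

T_B ≈ 509.3 K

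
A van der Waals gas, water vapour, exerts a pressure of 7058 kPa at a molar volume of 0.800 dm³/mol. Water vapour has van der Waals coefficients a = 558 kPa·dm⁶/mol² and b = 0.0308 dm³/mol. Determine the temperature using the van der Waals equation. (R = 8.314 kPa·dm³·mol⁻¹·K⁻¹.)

T = (P + a/V_m²)(V_m − b)/R
P + a/V_m² = 7058 + 558/(0.800)² = 7929.9 kPa
V_m − b = 0.800 − 0.0308 = 0.76920 dm³/mol
T = (7929.9)(0.76920)/8.314 = 733.7 K

T ≈ 733.7 K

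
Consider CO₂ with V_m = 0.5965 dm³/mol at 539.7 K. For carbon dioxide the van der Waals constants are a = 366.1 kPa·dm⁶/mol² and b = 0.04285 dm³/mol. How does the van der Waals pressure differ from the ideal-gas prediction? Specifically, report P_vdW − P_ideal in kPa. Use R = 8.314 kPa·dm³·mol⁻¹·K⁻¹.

ΔP ≈ -446.7 kPa

Ideal: P_ideal = RT/V_m = (8.314)(539.7)/0.5965 = 7522.32 kPa
vdW: P = RT/(V_m − b) − a/V_m² = 4487.07/0.553650 − 366.1/0.355812 = 8104.52 − 1028.91 = 7075.61 kPa
ΔP = 7075.61 − 7522.32 = -446.7 kPa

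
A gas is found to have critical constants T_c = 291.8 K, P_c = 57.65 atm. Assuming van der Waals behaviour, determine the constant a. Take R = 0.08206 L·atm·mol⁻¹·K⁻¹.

From T_c = 8a/(27Rb) and P_c = a/(27b²): a = 27 R² T_c²/(64 P_c).
a = 27×(0.08206)²×(291.8)²/(64×57.65) = 15481/3689.6 = 4.196 L²·atm/mol²

a ≈ 4.196 L²·atm/mol²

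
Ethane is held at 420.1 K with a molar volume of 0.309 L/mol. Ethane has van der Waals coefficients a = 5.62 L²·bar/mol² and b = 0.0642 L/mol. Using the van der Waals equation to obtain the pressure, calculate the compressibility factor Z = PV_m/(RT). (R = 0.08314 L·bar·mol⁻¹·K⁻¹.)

P = RT/(V_m − b) − a/V_m² = (0.08314)(420.1)/(0.309 − 0.0642) − 5.62/(0.309)²
  = 34.927/0.24480 − 58.860 = 142.68 − 58.860 = 83.82 bar
Z = PV_m/(RT) = (83.82)(0.309)/((0.08314)(420.1)) = 25.900/34.927 = 0.7415

Z ≈ 0.7415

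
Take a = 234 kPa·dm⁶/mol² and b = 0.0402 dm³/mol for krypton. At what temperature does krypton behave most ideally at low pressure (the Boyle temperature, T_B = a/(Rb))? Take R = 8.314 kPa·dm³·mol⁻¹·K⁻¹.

T_B ≈ 700.1 K

For a van der Waals gas the second virial coefficient B₂ = b − a/(RT) vanishes at T_B = a/(Rb).
T_B = 234/(8.314×0.0402) = 234/0.33422 = 700.1 K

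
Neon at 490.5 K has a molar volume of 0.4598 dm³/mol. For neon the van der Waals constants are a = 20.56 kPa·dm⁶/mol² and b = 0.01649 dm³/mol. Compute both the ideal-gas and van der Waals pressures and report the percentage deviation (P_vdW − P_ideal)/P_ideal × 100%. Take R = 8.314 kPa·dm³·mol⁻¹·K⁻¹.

Ideal: P_ideal = RT/V_m = (8.314)(490.5)/0.4598 = 8869.11 kPa
vdW: P = RT/(V_m − b) − a/V_m² = 4078.02/0.443310 − 20.56/0.211416 = 9199.03 − 97.2490 = 9101.78 kPa
% deviation = (9101.78 − 8869.11)/8869.11 × 100% = 2.62%

2.62 %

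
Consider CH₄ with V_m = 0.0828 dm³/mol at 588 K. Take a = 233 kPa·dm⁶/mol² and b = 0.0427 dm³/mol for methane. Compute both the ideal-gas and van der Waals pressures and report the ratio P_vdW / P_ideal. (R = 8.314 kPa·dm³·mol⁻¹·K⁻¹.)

Ideal: P_ideal = RT/V_m = (8.314)(588)/0.0828 = 59041.4 kPa
vdW: P = RT/(V_m − b) − a/V_m² = 4888.63/0.0401000 − 233/0.00685584 = 121911 − 33985.6 = 87925 kPa
Ratio = 87925/59041.4 = 1.489

P_vdW / P_ideal ≈ 1.489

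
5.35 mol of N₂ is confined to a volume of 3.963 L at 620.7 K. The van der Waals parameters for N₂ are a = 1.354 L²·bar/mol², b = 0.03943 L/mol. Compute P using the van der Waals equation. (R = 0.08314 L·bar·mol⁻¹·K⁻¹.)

P = nRT/(V − nb) − a n²/V²
nRT/(V − nb) = (5.35)(0.08314)(620.7)/(3.963 − 5.35×0.03943) = 276.09/3.7520 = 73.585 bar
a n²/V² = (1.354)(5.35)²/(3.963)² = 2.4676 bar
P = 73.585 − 2.4676 = 71.12 bar

P ≈ 71.12 bar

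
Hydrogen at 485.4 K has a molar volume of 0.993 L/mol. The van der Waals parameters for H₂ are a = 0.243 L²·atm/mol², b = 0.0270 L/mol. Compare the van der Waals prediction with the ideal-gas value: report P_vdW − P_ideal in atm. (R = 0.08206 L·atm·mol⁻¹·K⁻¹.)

Ideal: P_ideal = RT/V_m = (0.08206)(485.4)/0.993 = 40.1127 atm
vdW: P = RT/(V_m − b) − a/V_m² = 39.8319/0.966000 − 0.243/0.986049 = 41.2339 − 0.246438 = 40.9875 atm
ΔP = 40.9875 − 40.1127 = 0.875 atm

ΔP ≈ 0.875 atm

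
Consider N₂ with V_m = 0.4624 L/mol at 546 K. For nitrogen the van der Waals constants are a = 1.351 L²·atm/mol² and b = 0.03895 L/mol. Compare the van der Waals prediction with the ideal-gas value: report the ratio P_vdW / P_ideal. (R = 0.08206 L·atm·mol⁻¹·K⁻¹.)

Ideal: P_ideal = RT/V_m = (0.08206)(546)/0.4624 = 96.8961 atm
vdW: P = RT/(V_m − b) − a/V_m² = 44.8048/0.423450 − 1.351/0.213814 = 105.809 − 6.31858 = 99.490 atm
Ratio = 99.490/96.8961 = 1.027

P_vdW / P_ideal ≈ 1.027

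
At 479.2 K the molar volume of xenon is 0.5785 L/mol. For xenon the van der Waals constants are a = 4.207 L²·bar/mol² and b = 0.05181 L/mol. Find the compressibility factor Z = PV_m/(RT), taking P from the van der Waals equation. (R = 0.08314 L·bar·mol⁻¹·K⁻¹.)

Z ≈ 0.9158

P = RT/(V_m − b) − a/V_m² = (0.08314)(479.2)/(0.5785 − 0.05181) − 4.207/(0.5785)²
  = 39.841/0.52669 − 12.571 = 75.644 − 12.571 = 63.073 bar
Z = PV_m/(RT) = (63.073)(0.5785)/((0.08314)(479.2)) = 36.488/39.841 = 0.9158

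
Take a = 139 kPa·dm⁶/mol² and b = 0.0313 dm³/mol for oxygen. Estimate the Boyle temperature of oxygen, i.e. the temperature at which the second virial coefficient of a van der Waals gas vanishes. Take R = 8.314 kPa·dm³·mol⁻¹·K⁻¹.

For a van der Waals gas the second virial coefficient B₂ = b − a/(RT) vanishes at T_B = a/(Rb).
T_B = 139/(8.314×0.0313) = 139/0.26023 = 534.1 K

T_B ≈ 534.1 K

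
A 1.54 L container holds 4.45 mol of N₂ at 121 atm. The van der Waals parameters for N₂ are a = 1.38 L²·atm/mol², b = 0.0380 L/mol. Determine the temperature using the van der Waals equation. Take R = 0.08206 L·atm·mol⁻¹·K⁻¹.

T ≈ 497.5 K

T = (P + a n²/V²)(V − nb)/(nR)
P + a n²/V² = 121 + (1.38)(4.45)²/(1.54)² = 132.52 atm
V − nb = 1.54 − (4.45)(0.0380) = 1.3709 L
T = (132.52)(1.3709)/((4.45)(0.08206)) = 497.5 K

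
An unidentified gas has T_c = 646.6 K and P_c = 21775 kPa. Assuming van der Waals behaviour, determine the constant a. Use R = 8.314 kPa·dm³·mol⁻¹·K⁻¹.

a ≈ 559.9 kPa·dm⁶/mol²

From T_c = 8a/(27Rb) and P_c = a/(27b²): a = 27 R² T_c²/(64 P_c).
a = 27×(8.314)²×(646.6)²/(64×21775) = 780288498/1393600 = 559.9 kPa·dm⁶/mol²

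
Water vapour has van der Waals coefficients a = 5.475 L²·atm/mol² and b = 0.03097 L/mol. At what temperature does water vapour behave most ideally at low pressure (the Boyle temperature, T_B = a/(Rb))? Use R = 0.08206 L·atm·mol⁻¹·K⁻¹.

T_B ≈ 2154 K

For a van der Waals gas the second virial coefficient B₂ = b − a/(RT) vanishes at T_B = a/(Rb).
T_B = 5.475/(0.08206×0.03097) = 5.475/0.0025414 = 2154 K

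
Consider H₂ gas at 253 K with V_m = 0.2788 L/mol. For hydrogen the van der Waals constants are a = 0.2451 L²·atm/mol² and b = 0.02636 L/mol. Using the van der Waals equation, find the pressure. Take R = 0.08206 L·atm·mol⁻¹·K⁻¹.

P = RT/(V_m − b) − a/V_m²
RT/(V_m − b) = (0.08206)(253)/(0.2788 − 0.02636) = 20.761/0.25244 = 82.241 atm
a/V_m² = 0.2451/(0.2788)² = 3.1532 atm
P = 82.241 − 3.1532 = 79.09 atm

P ≈ 79.09 atm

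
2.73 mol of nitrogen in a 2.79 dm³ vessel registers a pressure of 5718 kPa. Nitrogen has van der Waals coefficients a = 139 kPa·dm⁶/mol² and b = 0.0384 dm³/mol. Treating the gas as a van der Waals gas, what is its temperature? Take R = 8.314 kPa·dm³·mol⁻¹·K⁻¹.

T = (P + a n²/V²)(V − nb)/(nR)
P + a n²/V² = 5718 + (139)(2.73)²/(2.79)² = 5851.1 kPa
V − nb = 2.79 − (2.73)(0.0384) = 2.6852 dm³
T = (5851.1)(2.6852)/((2.73)(8.314)) = 692.2 K

T ≈ 692.2 K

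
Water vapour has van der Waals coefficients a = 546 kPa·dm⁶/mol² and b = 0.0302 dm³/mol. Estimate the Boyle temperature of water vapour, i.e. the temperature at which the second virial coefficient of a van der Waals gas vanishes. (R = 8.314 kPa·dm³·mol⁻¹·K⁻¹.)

T_B ≈ 2175 K

For a van der Waals gas the second virial coefficient B₂ = b − a/(RT) vanishes at T_B = a/(Rb).
T_B = 546/(8.314×0.0302) = 546/0.25108 = 2175 K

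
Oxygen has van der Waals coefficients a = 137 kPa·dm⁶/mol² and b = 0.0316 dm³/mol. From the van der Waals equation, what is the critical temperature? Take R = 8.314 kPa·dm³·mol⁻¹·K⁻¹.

For a van der Waals gas, T_c = 8a/(27Rb).
T_c = 8×137/(27×8.314×0.0316) = 1096.0/7.0935 = 154.5 K

T_c ≈ 154.5 K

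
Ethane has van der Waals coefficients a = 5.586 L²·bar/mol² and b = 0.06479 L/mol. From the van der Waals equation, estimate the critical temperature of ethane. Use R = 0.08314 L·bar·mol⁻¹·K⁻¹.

For a van der Waals gas, T_c = 8a/(27Rb).
T_c = 8×5.586/(27×0.08314×0.06479) = 44.688/0.14544 = 307.3 K

T_c ≈ 307.3 K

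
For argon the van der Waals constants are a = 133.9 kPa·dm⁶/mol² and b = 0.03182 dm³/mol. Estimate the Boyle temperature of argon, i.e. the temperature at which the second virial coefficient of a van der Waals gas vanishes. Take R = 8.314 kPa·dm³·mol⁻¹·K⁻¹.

T_B ≈ 506.1 K

For a van der Waals gas the second virial coefficient B₂ = b − a/(RT) vanishes at T_B = a/(Rb).
T_B = 133.9/(8.314×0.03182) = 133.9/0.26455 = 506.1 K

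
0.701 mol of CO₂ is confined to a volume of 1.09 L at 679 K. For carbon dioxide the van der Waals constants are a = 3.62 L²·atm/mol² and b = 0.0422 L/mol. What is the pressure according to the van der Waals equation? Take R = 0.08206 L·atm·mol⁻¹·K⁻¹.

P ≈ 35.34 atm

P = nRT/(V − nb) − a n²/V²
nRT/(V − nb) = (0.701)(0.08206)(679)/(1.09 − 0.701×0.0422) = 39.059/1.0604 = 36.834 atm
a n²/V² = (3.62)(0.701)²/(1.09)² = 1.4972 atm
P = 36.834 − 1.4972 = 35.34 atm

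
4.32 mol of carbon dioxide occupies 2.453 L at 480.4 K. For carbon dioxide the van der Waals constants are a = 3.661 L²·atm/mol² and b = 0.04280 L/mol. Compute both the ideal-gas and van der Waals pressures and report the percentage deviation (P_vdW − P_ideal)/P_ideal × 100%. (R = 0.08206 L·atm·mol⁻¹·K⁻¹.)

-8.20 %

Ideal: P_ideal = nRT/V = (4.32)(0.08206)(480.4)/2.453 = 69.4258 atm
vdW: P = nRT/(V − nb) − a n²/V² = 170.301/2.26810 − 68.3230/6.01721 = 75.0853 − 11.3546 = 63.7307 atm
% deviation = (63.7307 − 69.4258)/69.4258 × 100% = -8.20%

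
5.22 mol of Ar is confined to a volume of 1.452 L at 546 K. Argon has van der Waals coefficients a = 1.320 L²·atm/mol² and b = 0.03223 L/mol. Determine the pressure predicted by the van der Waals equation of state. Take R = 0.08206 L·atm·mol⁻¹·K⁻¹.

P ≈ 165.1 atm

P = nRT/(V − nb) − a n²/V²
nRT/(V − nb) = (5.22)(0.08206)(546)/(1.452 − 5.22×0.03223) = 233.88/1.2838 = 182.18 atm
a n²/V² = (1.320)(5.22)²/(1.452)² = 17.060 atm
P = 182.18 − 17.060 = 165.1 atm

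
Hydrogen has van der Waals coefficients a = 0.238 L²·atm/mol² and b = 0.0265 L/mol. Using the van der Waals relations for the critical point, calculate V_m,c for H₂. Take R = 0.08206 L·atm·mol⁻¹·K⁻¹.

For a van der Waals gas, V_m,c = 3b.
V_m,c = 3×0.0265 = 0.07950 L/mol

V_m,c ≈ 0.07950 L/mol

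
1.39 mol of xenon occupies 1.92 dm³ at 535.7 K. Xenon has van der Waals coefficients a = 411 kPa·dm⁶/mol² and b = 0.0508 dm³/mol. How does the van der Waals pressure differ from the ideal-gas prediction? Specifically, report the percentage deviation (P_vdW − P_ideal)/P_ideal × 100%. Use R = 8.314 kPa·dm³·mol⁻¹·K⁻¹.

-2.86 %

Ideal: P_ideal = nRT/V = (1.39)(8.314)(535.7)/1.92 = 3224.37 kPa
vdW: P = nRT/(V − nb) − a n²/V² = 6190.80/1.84939 − 794.093/3.68640 = 3347.48 − 215.412 = 3132.07 kPa
% deviation = (3132.07 − 3224.37)/3224.37 × 100% = -2.86%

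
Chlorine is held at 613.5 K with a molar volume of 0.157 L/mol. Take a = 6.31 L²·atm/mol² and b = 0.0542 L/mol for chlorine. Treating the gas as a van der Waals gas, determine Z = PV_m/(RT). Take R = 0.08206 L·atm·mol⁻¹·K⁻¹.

P = RT/(V_m − b) − a/V_m² = (0.08206)(613.5)/(0.157 − 0.0542) − 6.31/(0.157)²
  = 50.344/0.10280 − 255.99 = 489.73 − 255.99 = 233.74 atm
Z = PV_m/(RT) = (233.74)(0.157)/((0.08206)(613.5)) = 36.697/50.344 = 0.7289

Z ≈ 0.7289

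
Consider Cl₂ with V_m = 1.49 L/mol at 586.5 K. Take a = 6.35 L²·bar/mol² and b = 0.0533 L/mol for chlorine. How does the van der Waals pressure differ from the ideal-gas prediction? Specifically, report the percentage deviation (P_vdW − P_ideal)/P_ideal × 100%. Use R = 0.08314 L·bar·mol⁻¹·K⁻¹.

Ideal: P_ideal = RT/V_m = (0.08314)(586.5)/1.49 = 32.7259 bar
vdW: P = RT/(V_m − b) − a/V_m² = 48.7616/1.43670 − 6.35/2.22010 = 33.9400 − 2.86023 = 31.0798 bar
% deviation = (31.0798 − 32.7259)/32.7259 × 100% = -5.03%

-5.03 %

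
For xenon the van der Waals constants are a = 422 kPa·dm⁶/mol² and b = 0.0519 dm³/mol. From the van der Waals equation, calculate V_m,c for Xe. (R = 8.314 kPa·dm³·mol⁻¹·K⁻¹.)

V_m,c ≈ 0.1557 dm³/mol

For a van der Waals gas, V_m,c = 3b.
V_m,c = 3×0.0519 = 0.1557 dm³/mol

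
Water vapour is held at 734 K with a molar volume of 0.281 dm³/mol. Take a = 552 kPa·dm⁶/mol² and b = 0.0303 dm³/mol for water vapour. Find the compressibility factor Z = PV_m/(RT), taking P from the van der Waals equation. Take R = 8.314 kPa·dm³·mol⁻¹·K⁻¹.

Z ≈ 0.7990

P = RT/(V_m − b) − a/V_m² = (8.314)(734)/(0.281 − 0.0303) − 552/(0.281)²
  = 6102.5/0.25070 − 6990.8 = 24342 − 6990.8 = 17351 kPa
Z = PV_m/(RT) = (17351)(0.281)/((8.314)(734)) = 4875.6/6102.5 = 0.7990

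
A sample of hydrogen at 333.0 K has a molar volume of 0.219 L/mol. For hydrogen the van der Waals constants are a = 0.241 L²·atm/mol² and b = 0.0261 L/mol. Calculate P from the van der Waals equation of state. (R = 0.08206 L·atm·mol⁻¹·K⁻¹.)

P = RT/(V_m − b) − a/V_m²
RT/(V_m − b) = (0.08206)(333.0)/(0.219 − 0.0261) = 27.326/0.19290 = 141.66 atm
a/V_m² = 0.241/(0.219)² = 5.0249 atm
P = 141.66 − 5.0249 = 136.6 atm

P ≈ 136.6 atm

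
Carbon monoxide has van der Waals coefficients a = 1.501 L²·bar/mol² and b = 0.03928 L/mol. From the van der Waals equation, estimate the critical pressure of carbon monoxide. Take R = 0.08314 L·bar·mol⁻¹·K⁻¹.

For a van der Waals gas, P_c = a/(27b²).
P_c = 1.501/(27×(0.03928)²) = 1.501/0.041659 = 36.03 bar

P_c ≈ 36.03 bar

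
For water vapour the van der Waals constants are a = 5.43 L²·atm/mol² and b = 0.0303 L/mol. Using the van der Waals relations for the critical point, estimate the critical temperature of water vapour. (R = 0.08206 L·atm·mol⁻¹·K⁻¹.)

For a van der Waals gas, T_c = 8a/(27Rb).
T_c = 8×5.43/(27×0.08206×0.0303) = 43.440/0.067133 = 647.1 K

T_c ≈ 647.1 K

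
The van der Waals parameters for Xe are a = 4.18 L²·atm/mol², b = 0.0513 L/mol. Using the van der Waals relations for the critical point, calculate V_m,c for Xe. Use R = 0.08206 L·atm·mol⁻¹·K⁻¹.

V_m,c ≈ 0.1539 L/mol

For a van der Waals gas, V_m,c = 3b.
V_m,c = 3×0.0513 = 0.1539 L/mol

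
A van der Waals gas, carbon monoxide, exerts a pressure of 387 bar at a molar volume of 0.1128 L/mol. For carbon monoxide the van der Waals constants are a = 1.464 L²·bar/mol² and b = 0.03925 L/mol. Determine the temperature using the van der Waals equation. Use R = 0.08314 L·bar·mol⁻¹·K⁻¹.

T ≈ 444.1 K

T = (P + a/V_m²)(V_m − b)/R
P + a/V_m² = 387 + 1.464/(0.1128)² = 502.06 bar
V_m − b = 0.1128 − 0.03925 = 0.073550 L/mol
T = (502.06)(0.073550)/0.08314 = 444.1 K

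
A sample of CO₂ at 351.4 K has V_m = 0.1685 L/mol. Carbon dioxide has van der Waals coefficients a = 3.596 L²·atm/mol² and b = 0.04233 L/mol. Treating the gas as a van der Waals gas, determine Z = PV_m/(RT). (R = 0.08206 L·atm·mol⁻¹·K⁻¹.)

Z ≈ 0.5954

P = RT/(V_m − b) − a/V_m² = (0.08206)(351.4)/(0.1685 − 0.04233) − 3.596/(0.1685)²
  = 28.836/0.12617 − 126.65 = 228.55 − 126.65 = 101.90 atm
Z = PV_m/(RT) = (101.90)(0.1685)/((0.08206)(351.4)) = 17.170/28.836 = 0.5954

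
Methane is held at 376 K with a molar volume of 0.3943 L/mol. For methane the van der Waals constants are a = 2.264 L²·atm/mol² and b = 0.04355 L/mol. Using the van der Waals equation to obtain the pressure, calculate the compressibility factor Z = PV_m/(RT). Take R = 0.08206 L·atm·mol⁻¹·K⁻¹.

P = RT/(V_m − b) − a/V_m² = (0.08206)(376)/(0.3943 − 0.04355) − 2.264/(0.3943)²
  = 30.855/0.35075 − 14.562 = 87.969 − 14.562 = 73.407 atm
Z = PV_m/(RT) = (73.407)(0.3943)/((0.08206)(376)) = 28.944/30.855 = 0.9381

Z ≈ 0.9381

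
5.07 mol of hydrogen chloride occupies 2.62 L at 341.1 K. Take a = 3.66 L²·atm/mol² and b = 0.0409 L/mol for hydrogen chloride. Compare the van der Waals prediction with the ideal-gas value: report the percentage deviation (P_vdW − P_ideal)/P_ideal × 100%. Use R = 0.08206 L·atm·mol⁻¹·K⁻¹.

-16.71 %

Ideal: P_ideal = nRT/V = (5.07)(0.08206)(341.1)/2.62 = 54.1651 atm
vdW: P = nRT/(V − nb) − a n²/V² = 141.913/2.41264 − 94.0799/6.86440 = 58.8206 − 13.7055 = 45.1151 atm
% deviation = (45.1151 − 54.1651)/54.1651 × 100% = -16.71%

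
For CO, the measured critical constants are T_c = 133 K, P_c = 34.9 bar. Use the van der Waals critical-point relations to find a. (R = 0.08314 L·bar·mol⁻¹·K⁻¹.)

From T_c = 8a/(27Rb) and P_c = a/(27b²): a = 27 R² T_c²/(64 P_c).
a = 27×(0.08314)²×(133)²/(64×34.9) = 3301.3/2233.6 = 1.478 L²·bar/mol²

a ≈ 1.478 L²·bar/mol²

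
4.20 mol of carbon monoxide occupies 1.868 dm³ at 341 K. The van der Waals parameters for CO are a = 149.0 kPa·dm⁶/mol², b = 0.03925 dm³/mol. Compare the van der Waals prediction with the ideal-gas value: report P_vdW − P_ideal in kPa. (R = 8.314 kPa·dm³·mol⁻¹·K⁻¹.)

ΔP ≈ -136.3 kPa

Ideal: P_ideal = nRT/V = (4.20)(8.314)(341)/1.868 = 6374.36 kPa
vdW: P = nRT/(V − nb) − a n²/V² = 11907.3/1.70315 − 2628.36/3.48942 = 6991.34 − 753.237 = 6238.10 kPa
ΔP = 6238.10 − 6374.36 = -136.3 kPa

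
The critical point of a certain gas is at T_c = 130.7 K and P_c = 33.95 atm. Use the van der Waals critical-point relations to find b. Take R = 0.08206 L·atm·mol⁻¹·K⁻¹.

From T_c = 8a/(27Rb) and P_c = a/(27b²): b = R T_c/(8 P_c).
b = (0.08206)(130.7)/(8×33.95) = 10.725/271.60 = 0.03949 L/mol

b ≈ 0.03949 L/mol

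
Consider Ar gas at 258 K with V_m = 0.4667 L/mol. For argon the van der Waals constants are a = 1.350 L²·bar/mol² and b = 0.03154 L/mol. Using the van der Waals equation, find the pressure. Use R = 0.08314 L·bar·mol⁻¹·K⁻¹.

P = RT/(V_m − b) − a/V_m²
RT/(V_m − b) = (0.08314)(258)/(0.4667 − 0.03154) = 21.450/0.43516 = 49.292 bar
a/V_m² = 1.350/(0.4667)² = 6.1981 bar
P = 49.292 − 6.1981 = 43.09 bar

P ≈ 43.09 bar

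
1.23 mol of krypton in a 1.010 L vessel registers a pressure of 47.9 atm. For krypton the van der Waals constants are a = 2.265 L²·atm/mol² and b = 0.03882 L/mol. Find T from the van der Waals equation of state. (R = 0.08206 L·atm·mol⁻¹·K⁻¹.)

T ≈ 488.7 K

T = (P + a n²/V²)(V − nb)/(nR)
P + a n²/V² = 47.9 + (2.265)(1.23)²/(1.010)² = 51.259 atm
V − nb = 1.010 − (1.23)(0.03882) = 0.96225 L
T = (51.259)(0.96225)/((1.23)(0.08206)) = 488.7 K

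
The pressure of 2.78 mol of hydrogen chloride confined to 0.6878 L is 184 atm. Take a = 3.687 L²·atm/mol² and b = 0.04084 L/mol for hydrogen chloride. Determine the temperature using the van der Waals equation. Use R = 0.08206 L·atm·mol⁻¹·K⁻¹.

T ≈ 614.8 K

T = (P + a n²/V²)(V − nb)/(nR)
P + a n²/V² = 184 + (3.687)(2.78)²/(0.6878)² = 244.23 atm
V − nb = 0.6878 − (2.78)(0.04084) = 0.57426 L
T = (244.23)(0.57426)/((2.78)(0.08206)) = 614.8 K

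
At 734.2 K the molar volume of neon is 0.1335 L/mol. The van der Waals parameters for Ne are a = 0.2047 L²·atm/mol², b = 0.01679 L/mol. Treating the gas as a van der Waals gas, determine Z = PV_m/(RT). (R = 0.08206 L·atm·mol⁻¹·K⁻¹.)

P = RT/(V_m − b) − a/V_m² = (0.08206)(734.2)/(0.1335 − 0.01679) − 0.2047/(0.1335)²
  = 60.248/0.11671 − 11.486 = 516.22 − 11.486 = 504.73 atm
Z = PV_m/(RT) = (504.73)(0.1335)/((0.08206)(734.2)) = 67.381/60.248 = 1.118

Z ≈ 1.118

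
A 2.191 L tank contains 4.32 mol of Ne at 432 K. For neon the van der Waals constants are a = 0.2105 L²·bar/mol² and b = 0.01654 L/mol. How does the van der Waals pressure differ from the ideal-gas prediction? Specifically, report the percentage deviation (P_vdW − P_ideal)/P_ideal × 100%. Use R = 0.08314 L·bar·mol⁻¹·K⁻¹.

2.22 %

Ideal: P_ideal = nRT/V = (4.32)(0.08314)(432)/2.191 = 70.8166 bar
vdW: P = nRT/(V − nb) − a n²/V² = 155.159/2.11955 − 3.92844/4.80048 = 73.2037 − 0.818343 = 72.3854 bar
% deviation = (72.3854 − 70.8166)/70.8166 × 100% = 2.22%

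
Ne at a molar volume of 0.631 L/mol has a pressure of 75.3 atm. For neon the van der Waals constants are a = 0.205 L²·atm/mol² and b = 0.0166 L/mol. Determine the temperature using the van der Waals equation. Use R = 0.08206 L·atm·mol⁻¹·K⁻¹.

T ≈ 567.6 K

T = (P + a/V_m²)(V_m − b)/R
P + a/V_m² = 75.3 + 0.205/(0.631)² = 75.815 atm
V_m − b = 0.631 − 0.0166 = 0.61440 L/mol
T = (75.815)(0.61440)/0.08206 = 567.6 K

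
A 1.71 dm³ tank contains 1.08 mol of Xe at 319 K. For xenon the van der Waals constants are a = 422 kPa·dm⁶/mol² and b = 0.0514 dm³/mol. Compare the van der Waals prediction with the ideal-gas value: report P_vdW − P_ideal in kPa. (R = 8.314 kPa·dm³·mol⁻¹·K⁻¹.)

Ideal: P_ideal = nRT/V = (1.08)(8.314)(319)/1.71 = 1675.05 kPa
vdW: P = nRT/(V − nb) − a n²/V² = 2864.34/1.65449 − 492.221/2.92410 = 1731.25 − 168.332 = 1562.92 kPa
ΔP = 1562.92 − 1675.05 = -112.1 kPa

ΔP ≈ -112.1 kPa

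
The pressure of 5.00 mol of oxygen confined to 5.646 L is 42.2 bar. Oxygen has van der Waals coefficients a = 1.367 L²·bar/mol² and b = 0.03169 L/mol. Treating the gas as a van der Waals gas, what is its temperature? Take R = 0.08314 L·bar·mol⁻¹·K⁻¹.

T = (P + a n²/V²)(V − nb)/(nR)
P + a n²/V² = 42.2 + (1.367)(5.00)²/(5.646)² = 43.272 bar
V − nb = 5.646 − (5.00)(0.03169) = 5.4876 L
T = (43.272)(5.4876)/((5.00)(0.08314)) = 571.2 K

T ≈ 571.2 K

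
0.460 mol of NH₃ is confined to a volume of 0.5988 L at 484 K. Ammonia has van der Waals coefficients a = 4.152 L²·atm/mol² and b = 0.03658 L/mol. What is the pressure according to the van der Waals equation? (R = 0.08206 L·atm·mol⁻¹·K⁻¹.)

P = nRT/(V − nb) − a n²/V²
nRT/(V − nb) = (0.460)(0.08206)(484)/(0.5988 − 0.460×0.03658) = 18.270/0.58197 = 31.393 atm
a n²/V² = (4.152)(0.460)²/(0.5988)² = 2.4502 atm
P = 31.393 − 2.4502 = 28.94 atm

P ≈ 28.94 atm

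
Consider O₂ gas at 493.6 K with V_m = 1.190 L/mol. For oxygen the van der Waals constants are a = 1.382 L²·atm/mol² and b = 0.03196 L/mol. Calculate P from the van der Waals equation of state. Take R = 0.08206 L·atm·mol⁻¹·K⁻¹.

P = RT/(V_m − b) − a/V_m²
RT/(V_m − b) = (0.08206)(493.6)/(1.190 − 0.03196) = 40.505/1.1580 = 34.978 atm
a/V_m² = 1.382/(1.190)² = 0.97592 atm
P = 34.978 − 0.97592 = 34.00 atm

P ≈ 34.00 atm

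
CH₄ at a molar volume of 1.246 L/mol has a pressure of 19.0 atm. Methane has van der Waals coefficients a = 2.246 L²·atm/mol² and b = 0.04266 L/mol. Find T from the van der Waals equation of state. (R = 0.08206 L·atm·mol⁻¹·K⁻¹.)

T ≈ 299.8 K

T = (P + a/V_m²)(V_m − b)/R
P + a/V_m² = 19.0 + 2.246/(1.246)² = 20.447 atm
V_m − b = 1.246 − 0.04266 = 1.2033 L/mol
T = (20.447)(1.2033)/0.08206 = 299.8 K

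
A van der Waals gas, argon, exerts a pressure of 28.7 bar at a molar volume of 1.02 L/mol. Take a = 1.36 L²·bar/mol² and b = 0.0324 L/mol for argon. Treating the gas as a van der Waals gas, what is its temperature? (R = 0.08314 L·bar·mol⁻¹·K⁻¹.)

T = (P + a/V_m²)(V_m − b)/R
P + a/V_m² = 28.7 + 1.36/(1.02)² = 30.007 bar
V_m − b = 1.02 − 0.0324 = 0.98760 L/mol
T = (30.007)(0.98760)/0.08314 = 356.4 K

T ≈ 356.4 K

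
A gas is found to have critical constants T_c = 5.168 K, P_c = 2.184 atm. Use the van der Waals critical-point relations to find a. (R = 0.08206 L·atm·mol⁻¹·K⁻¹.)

a ≈ 0.03474 L²·atm/mol²

From T_c = 8a/(27Rb) and P_c = a/(27b²): a = 27 R² T_c²/(64 P_c).
a = 27×(0.08206)²×(5.168)²/(64×2.184) = 4.8559/139.78 = 0.03474 L²·atm/mol²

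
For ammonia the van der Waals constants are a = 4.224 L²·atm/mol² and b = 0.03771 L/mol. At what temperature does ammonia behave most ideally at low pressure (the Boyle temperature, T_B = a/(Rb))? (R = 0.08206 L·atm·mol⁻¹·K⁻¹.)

T_B ≈ 1365 K

For a van der Waals gas the second virial coefficient B₂ = b − a/(RT) vanishes at T_B = a/(Rb).
T_B = 4.224/(0.08206×0.03771) = 4.224/0.0030945 = 1365 K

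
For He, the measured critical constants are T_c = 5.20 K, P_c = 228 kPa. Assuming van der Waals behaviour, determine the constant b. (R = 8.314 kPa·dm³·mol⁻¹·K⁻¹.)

From T_c = 8a/(27Rb) and P_c = a/(27b²): b = R T_c/(8 P_c).
b = (8.314)(5.20)/(8×228) = 43.233/1824.0 = 0.02370 dm³/mol

b ≈ 0.02370 dm³/mol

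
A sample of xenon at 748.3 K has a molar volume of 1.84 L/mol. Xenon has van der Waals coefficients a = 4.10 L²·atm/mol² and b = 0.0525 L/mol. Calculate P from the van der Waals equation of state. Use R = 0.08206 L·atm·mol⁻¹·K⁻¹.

P = RT/(V_m − b) − a/V_m²
RT/(V_m − b) = (0.08206)(748.3)/(1.84 − 0.0525) = 61.405/1.7875 = 34.352 atm
a/V_m² = 4.10/(1.84)² = 1.2110 atm
P = 34.352 − 1.2110 = 33.14 atm

P ≈ 33.14 atm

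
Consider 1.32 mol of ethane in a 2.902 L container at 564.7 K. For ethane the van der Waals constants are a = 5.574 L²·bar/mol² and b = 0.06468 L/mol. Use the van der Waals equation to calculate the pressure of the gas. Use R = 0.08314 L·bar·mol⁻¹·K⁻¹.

P ≈ 20.85 bar

P = nRT/(V − nb) − a n²/V²
nRT/(V − nb) = (1.32)(0.08314)(564.7)/(2.902 − 1.32×0.06468) = 61.973/2.8166 = 22.003 bar
a n²/V² = (5.574)(1.32)²/(2.902)² = 1.1532 bar
P = 22.003 − 1.1532 = 20.85 bar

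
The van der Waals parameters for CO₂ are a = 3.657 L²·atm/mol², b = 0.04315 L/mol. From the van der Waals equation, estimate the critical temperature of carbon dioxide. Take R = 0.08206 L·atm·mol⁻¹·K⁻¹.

T_c ≈ 306.0 K

For a van der Waals gas, T_c = 8a/(27Rb).
T_c = 8×3.657/(27×0.08206×0.04315) = 29.256/0.095604 = 306.0 K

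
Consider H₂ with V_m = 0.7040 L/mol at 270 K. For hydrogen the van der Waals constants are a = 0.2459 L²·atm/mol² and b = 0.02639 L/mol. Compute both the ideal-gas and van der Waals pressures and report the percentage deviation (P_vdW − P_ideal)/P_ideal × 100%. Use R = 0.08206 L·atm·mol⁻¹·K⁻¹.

2.32 %

Ideal: P_ideal = RT/V_m = (0.08206)(270)/0.7040 = 31.4719 atm
vdW: P = RT/(V_m − b) − a/V_m² = 22.1562/0.677610 − 0.2459/0.495616 = 32.6976 − 0.496150 = 32.2015 atm
% deviation = (32.2015 − 31.4719)/31.4719 × 100% = 2.32%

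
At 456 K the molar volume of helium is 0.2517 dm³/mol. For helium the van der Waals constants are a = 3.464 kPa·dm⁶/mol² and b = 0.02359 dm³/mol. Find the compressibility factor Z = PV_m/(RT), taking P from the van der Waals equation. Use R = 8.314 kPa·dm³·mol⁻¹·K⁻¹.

P = RT/(V_m − b) − a/V_m² = (8.314)(456)/(0.2517 − 0.02359) − 3.464/(0.2517)²
  = 3791.2/0.22811 − 54.678 = 16620 − 54.678 = 16565 kPa
Z = PV_m/(RT) = (16565)(0.2517)/((8.314)(456)) = 4169.4/3791.2 = 1.100

Z ≈ 1.100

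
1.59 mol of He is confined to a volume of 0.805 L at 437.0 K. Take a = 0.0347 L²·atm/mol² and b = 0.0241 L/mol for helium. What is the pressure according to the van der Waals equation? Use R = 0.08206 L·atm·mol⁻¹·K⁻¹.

P = nRT/(V − nb) − a n²/V²
nRT/(V − nb) = (1.59)(0.08206)(437.0)/(0.805 − 1.59×0.0241) = 57.018/0.76668 = 74.370 atm
a n²/V² = (0.0347)(1.59)²/(0.805)² = 0.13537 atm
P = 74.370 − 0.13537 = 74.23 atm

P ≈ 74.23 atm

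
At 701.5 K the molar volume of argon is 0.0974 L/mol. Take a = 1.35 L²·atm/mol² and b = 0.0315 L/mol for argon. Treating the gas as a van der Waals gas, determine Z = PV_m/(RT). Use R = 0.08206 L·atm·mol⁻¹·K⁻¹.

P = RT/(V_m − b) − a/V_m² = (0.08206)(701.5)/(0.0974 − 0.0315) − 1.35/(0.0974)²
  = 57.565/0.065900 − 142.30 = 873.52 − 142.30 = 731.22 atm
Z = PV_m/(RT) = (731.22)(0.0974)/((0.08206)(701.5)) = 71.221/57.565 = 1.237

Z ≈ 1.237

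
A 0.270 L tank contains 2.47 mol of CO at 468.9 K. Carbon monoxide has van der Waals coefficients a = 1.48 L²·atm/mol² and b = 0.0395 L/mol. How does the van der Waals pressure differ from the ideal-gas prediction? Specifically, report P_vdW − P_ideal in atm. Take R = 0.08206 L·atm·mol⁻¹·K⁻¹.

Ideal: P_ideal = nRT/V = (2.47)(0.08206)(468.9)/0.270 = 352.002 atm
vdW: P = nRT/(V − nb) − a n²/V² = 95.0405/0.172435 − 9.02933/0.0729000 = 551.167 − 123.859 = 427.308 atm
ΔP = 427.308 − 352.002 = 75.31 atm

ΔP ≈ 75.31 atm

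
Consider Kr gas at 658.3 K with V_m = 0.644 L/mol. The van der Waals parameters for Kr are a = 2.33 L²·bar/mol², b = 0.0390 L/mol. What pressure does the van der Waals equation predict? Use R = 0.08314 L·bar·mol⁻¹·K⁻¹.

P = RT/(V_m − b) − a/V_m²
RT/(V_m − b) = (0.08314)(658.3)/(0.644 − 0.0390) = 54.731/0.60500 = 90.464 bar
a/V_m² = 2.33/(0.644)² = 5.6180 bar
P = 90.464 − 5.6180 = 84.85 bar

P ≈ 84.85 bar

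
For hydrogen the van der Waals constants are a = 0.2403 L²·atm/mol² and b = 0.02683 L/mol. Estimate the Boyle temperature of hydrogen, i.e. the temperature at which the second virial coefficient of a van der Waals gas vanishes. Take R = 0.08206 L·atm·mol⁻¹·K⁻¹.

For a van der Waals gas the second virial coefficient B₂ = b − a/(RT) vanishes at T_B = a/(Rb).
T_B = 0.2403/(0.08206×0.02683) = 0.2403/0.0022017 = 109.1 K

T_B ≈ 109.1 K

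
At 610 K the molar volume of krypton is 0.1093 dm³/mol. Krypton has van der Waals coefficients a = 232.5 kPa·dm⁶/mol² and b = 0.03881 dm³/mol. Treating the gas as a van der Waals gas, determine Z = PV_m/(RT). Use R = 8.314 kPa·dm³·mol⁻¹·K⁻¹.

Z ≈ 1.131

P = RT/(V_m − b) − a/V_m² = (8.314)(610)/(0.1093 − 0.03881) − 232.5/(0.1093)²
  = 5071.5/0.070490 − 19462 = 71946 − 19462 = 52484 kPa
Z = PV_m/(RT) = (52484)(0.1093)/((8.314)(610)) = 5736.5/5071.5 = 1.131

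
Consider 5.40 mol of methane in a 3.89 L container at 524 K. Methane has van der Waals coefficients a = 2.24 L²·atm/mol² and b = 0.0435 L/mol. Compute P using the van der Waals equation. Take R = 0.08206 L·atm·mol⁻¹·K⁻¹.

P = nRT/(V − nb) − a n²/V²
nRT/(V − nb) = (5.40)(0.08206)(524)/(3.89 − 5.40×0.0435) = 232.20/3.6551 = 63.528 atm
a n²/V² = (2.24)(5.40)²/(3.89)² = 4.3165 atm
P = 63.528 − 4.3165 = 59.21 atm

P ≈ 59.21 atm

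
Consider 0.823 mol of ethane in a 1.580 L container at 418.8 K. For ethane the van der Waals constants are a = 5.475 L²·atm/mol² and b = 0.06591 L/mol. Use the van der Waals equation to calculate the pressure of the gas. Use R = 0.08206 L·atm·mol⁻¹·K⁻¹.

P = nRT/(V − nb) − a n²/V²
nRT/(V − nb) = (0.823)(0.08206)(418.8)/(1.580 − 0.823×0.06591) = 28.284/1.5258 = 18.537 atm
a n²/V² = (5.475)(0.823)²/(1.580)² = 1.4855 atm
P = 18.537 − 1.4855 = 17.05 atm

P ≈ 17.05 atm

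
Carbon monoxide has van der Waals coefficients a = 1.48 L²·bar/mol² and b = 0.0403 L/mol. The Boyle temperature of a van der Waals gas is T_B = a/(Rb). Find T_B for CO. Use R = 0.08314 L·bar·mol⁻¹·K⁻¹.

T_B ≈ 441.7 K

For a van der Waals gas the second virial coefficient B₂ = b − a/(RT) vanishes at T_B = a/(Rb).
T_B = 1.48/(0.08314×0.0403) = 1.48/0.0033505 = 441.7 K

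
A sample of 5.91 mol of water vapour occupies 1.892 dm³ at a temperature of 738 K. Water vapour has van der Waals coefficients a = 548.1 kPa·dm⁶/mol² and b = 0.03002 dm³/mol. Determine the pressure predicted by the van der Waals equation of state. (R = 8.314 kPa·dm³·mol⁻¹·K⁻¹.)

P = nRT/(V − nb) − a n²/V²
nRT/(V − nb) = (5.91)(8.314)(738)/(1.892 − 5.91×0.03002) = 36262/1.7146 = 21149 kPa
a n²/V² = (548.1)(5.91)²/(1.892)² = 5348.0 kPa
P = 21149 − 5348.0 = 15801 kPa

P ≈ 15801 kPa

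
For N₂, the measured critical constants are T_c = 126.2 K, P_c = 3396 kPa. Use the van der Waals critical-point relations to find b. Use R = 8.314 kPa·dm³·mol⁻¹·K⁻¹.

From T_c = 8a/(27Rb) and P_c = a/(27b²): b = R T_c/(8 P_c).
b = (8.314)(126.2)/(8×3396) = 1049.2/27168 = 0.03862 dm³/mol

b ≈ 0.03862 dm³/mol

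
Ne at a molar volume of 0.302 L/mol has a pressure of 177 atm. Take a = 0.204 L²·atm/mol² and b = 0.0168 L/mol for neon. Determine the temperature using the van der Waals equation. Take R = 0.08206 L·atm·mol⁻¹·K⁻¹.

T ≈ 622.9 K

T = (P + a/V_m²)(V_m − b)/R
P + a/V_m² = 177 + 0.204/(0.302)² = 179.24 atm
V_m − b = 0.302 − 0.0168 = 0.28520 L/mol
T = (179.24)(0.28520)/0.08206 = 622.9 K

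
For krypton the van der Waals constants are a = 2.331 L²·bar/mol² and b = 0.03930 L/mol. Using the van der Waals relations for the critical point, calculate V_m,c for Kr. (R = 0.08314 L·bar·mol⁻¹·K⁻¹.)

V_m,c ≈ 0.1179 L/mol

For a van der Waals gas, V_m,c = 3b.
V_m,c = 3×0.03930 = 0.1179 L/mol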